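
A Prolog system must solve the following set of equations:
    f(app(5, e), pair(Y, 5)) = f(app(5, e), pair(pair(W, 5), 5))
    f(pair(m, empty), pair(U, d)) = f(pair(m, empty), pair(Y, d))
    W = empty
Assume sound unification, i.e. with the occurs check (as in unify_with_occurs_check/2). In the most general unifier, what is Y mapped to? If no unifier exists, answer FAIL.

Decompose f/2: app(5, e) = app(5, e),  pair(Y, 5) = pair(pair(W, 5), 5).
Delete trivial equation app(5, e) = app(5, e).
Decompose pair/2: Y = pair(W, 5),  5 = 5.
Bind Y := pair(W, 5); substituting into the one remaining equation that mentions Y gives: f(pair(m, empty), pair(U, d)) = f(pair(m, empty), pair(pair(W, 5), d)).
Delete trivial equation 5 = 5.
Decompose f/2: pair(m, empty) = pair(m, empty),  pair(U, d) = pair(pair(W, 5), d).
Delete trivial equation pair(m, empty) = pair(m, empty).
Decompose pair/2: U = pair(W, 5),  d = d.
Bind U := pair(W, 5); no other remaining equation mentions U.
Delete trivial equation d = d.
Bind W := empty. Substituting into the earlier bindings gives Y := pair(empty, 5), U := pair(empty, 5).
MGU = { Y -> pair(empty, 5), U -> pair(empty, 5), W -> empty }, so Y -> pair(empty, 5).

pair(empty, 5)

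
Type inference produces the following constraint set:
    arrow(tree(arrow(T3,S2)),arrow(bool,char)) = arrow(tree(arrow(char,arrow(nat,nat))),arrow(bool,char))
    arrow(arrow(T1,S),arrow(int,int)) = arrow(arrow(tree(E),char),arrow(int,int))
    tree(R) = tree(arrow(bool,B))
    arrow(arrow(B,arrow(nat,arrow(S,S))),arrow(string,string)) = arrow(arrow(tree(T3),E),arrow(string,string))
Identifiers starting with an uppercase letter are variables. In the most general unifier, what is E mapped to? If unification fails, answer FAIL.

arrow(nat,arrow(char,char))

Decompose arrow/2: tree(arrow(T3,S2)) = tree(arrow(char,arrow(nat,nat))),  arrow(bool,char) = arrow(bool,char).
Decompose tree/1: arrow(T3,S2) = arrow(char,arrow(nat,nat)).
Decompose arrow/2: T3 = char,  S2 = arrow(nat,nat).
Bind T3 := char; substituting into the one remaining equation that mentions T3 gives: arrow(arrow(B,arrow(nat,arrow(S,S))),arrow(string,string)) = arrow(arrow(tree(char),E),arrow(string,string)).
Bind S2 := arrow(nat,nat); no other remaining equation mentions S2.
Delete trivial equation arrow(bool,char) = arrow(bool,char).
Decompose arrow/2: arrow(T1,S) = arrow(tree(E),char),  arrow(int,int) = arrow(int,int).
Decompose arrow/2: T1 = tree(E),  S = char.
Bind T1 := tree(E); no other remaining equation mentions T1.
Bind S := char; substituting into the one remaining equation that mentions S gives: arrow(arrow(B,arrow(nat,arrow(char,char))),arrow(string,string)) = arrow(arrow(tree(char),E),arrow(string,string)).
Delete trivial equation arrow(int,int) = arrow(int,int).
Decompose tree/1: R = arrow(bool,B).
Bind R := arrow(bool,B); no other remaining equation mentions R.
Decompose arrow/2: arrow(B,arrow(nat,arrow(char,char))) = arrow(tree(char),E),  arrow(string,string) = arrow(string,string).
Decompose arrow/2: B = tree(char),  arrow(nat,arrow(char,char)) = E.
Bind B := tree(char); no other remaining equation mentions B. Substituting into the earlier binding gives R := arrow(bool,tree(char)).
Bind E := arrow(nat,arrow(char,char)); no other remaining equation mentions E. Substituting into the earlier binding gives T1 := tree(arrow(nat,arrow(char,char))).
Delete trivial equation arrow(string,string) = arrow(string,string).
MGU = { T3 -> char, S2 -> arrow(nat,nat), T1 -> tree(arrow(nat,arrow(char,char))), S -> char, R -> arrow(bool,tree(char)), B -> tree(char), E -> arrow(nat,arrow(char,char)) }, so E -> arrow(nat,arrow(char,char)).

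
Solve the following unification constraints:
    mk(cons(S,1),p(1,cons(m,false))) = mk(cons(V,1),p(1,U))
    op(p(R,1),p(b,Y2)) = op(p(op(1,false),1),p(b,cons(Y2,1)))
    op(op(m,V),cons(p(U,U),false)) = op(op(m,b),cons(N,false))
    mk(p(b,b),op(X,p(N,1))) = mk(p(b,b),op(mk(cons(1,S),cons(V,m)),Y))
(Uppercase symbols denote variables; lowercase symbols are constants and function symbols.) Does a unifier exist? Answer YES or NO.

Decompose mk/2: cons(S,1) = cons(V,1),  p(1,cons(m,false)) = p(1,U).
Decompose cons/2: S = V,  1 = 1.
Bind S := V; substituting into the one remaining equation that mentions S gives: mk(p(b,b),op(X,p(N,1))) = mk(p(b,b),op(mk(cons(1,V),cons(V,m)),Y)).
Delete trivial equation 1 = 1.
Decompose p/2: 1 = 1,  cons(m,false) = U.
Delete trivial equation 1 = 1.
Bind U := cons(m,false); substituting into the one remaining equation that mentions U gives: op(op(m,V),cons(p(cons(m,false),cons(m,false)),false)) = op(op(m,b),cons(N,false)).
Decompose op/2: p(R,1) = p(op(1,false),1),  p(b,Y2) = p(b,cons(Y2,1)).
Decompose p/2: R = op(1,false),  1 = 1.
Bind R := op(1,false); no other remaining equation mentions R.
Delete trivial equation 1 = 1.
Decompose p/2: b = b,  Y2 = cons(Y2,1).
Delete trivial equation b = b.
Occurs check fails: Y2 occurs in cons(Y2,1); the equation Y2 = cons(Y2,1) has no finite solution.

NO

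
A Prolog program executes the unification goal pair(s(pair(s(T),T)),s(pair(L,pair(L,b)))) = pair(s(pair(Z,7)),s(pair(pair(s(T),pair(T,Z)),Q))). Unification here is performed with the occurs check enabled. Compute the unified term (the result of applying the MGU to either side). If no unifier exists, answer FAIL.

Decompose pair/2: s(pair(s(T),T)) = s(pair(Z,7)),  s(pair(L,pair(L,b))) = s(pair(pair(s(T),pair(T,Z)),Q)).
Decompose s/1: pair(s(T),T) = pair(Z,7).
Decompose pair/2: s(T) = Z,  T = 7.
Bind Z := s(T); substituting into the one remaining equation that mentions Z gives: s(pair(L,pair(L,b))) = s(pair(pair(s(T),pair(T,s(T))),Q)).
Bind T := 7; substituting into the remaining equation gives: s(pair(L,pair(L,b))) = s(pair(pair(s(7),pair(7,s(7))),Q)). Substituting into the earlier binding gives Z := s(7).
Decompose s/1: pair(L,pair(L,b)) = pair(pair(s(7),pair(7,s(7))),Q).
Decompose pair/2: L = pair(s(7),pair(7,s(7))),  pair(L,b) = Q.
Bind L := pair(s(7),pair(7,s(7))); substituting into the remaining equation gives: pair(pair(s(7),pair(7,s(7))),b) = Q.
Bind Q := pair(pair(s(7),pair(7,s(7))),b).
Applying the MGU to either side gives pair(s(pair(s(7),7)),s(pair(pair(s(7),pair(7,s(7))),pair(pair(s(7),pair(7,s(7))),b)))).

pair(s(pair(s(7),7)),s(pair(pair(s(7),pair(7,s(7))),pair(pair(s(7),pair(7,s(7))),b))))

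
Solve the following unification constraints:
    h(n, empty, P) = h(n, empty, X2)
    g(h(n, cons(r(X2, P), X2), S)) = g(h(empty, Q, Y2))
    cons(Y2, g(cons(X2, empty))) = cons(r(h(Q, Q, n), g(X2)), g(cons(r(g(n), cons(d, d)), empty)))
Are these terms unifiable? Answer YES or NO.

NO

Decompose h/3: n = n,  empty = empty,  P = X2.
Delete trivial equation n = n.
Delete trivial equation empty = empty.
Bind P := X2; substituting into the one remaining equation that mentions P gives: g(h(n, cons(r(X2, X2), X2), S)) = g(h(empty, Q, Y2)).
Decompose g/1: h(n, cons(r(X2, X2), X2), S) = h(empty, Q, Y2).
Decompose h/3: n = empty,  cons(r(X2, X2), X2) = Q,  S = Y2.
Clash: constants n and empty differ; no unifier exists.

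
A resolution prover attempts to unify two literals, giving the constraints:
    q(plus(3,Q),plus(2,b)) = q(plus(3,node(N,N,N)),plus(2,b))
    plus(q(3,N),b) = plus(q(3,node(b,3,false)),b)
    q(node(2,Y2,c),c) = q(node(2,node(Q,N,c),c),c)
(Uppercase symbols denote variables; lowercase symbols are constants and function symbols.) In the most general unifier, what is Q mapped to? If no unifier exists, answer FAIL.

node(node(b,3,false),node(b,3,false),node(b,3,false))

Decompose q/2: plus(3,Q) = plus(3,node(N,N,N)),  plus(2,b) = plus(2,b).
Decompose plus/2: 3 = 3,  Q = node(N,N,N).
Delete trivial equation 3 = 3.
Bind Q := node(N,N,N); substituting into the one remaining equation that mentions Q gives: q(node(2,Y2,c),c) = q(node(2,node(node(N,N,N),N,c),c),c).
Delete trivial equation plus(2,b) = plus(2,b).
Decompose plus/2: q(3,N) = q(3,node(b,3,false)),  b = b.
Decompose q/2: 3 = 3,  N = node(b,3,false).
Delete trivial equation 3 = 3.
Bind N := node(b,3,false); substituting into the one remaining equation that mentions N gives: q(node(2,Y2,c),c) = q(node(2,node(node(node(b,3,false),node(b,3,false),node(b,3,false)),node(b,3,false),c),c),c). Substituting into the earlier binding gives Q := node(node(b,3,false),node(b,3,false),node(b,3,false)).
Delete trivial equation b = b.
Decompose q/2: node(2,Y2,c) = node(2,node(node(node(b,3,false),node(b,3,false),node(b,3,false)),node(b,3,false),c),c),  c = c.
Decompose node/3: 2 = 2,  Y2 = node(node(node(b,3,false),node(b,3,false),node(b,3,false)),node(b,3,false),c),  c = c.
Delete trivial equation 2 = 2.
Bind Y2 := node(node(node(b,3,false),node(b,3,false),node(b,3,false)),node(b,3,false),c); no other remaining equation mentions Y2.
Delete trivial equation c = c.
Delete trivial equation c = c.
MGU = { Q := node(node(b,3,false),node(b,3,false),node(b,3,false)), N := node(b,3,false), Y2 := node(node(node(b,3,false),node(b,3,false),node(b,3,false)),node(b,3,false),c) }, so Q := node(node(b,3,false),node(b,3,false),node(b,3,false)).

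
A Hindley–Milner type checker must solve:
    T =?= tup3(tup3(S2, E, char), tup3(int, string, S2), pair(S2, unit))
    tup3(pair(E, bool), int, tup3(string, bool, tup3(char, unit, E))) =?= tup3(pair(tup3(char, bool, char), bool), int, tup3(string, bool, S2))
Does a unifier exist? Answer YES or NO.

Bind T := tup3(tup3(S2, E, char), tup3(int, string, S2), pair(S2, unit)); no other remaining equation mentions T.
Decompose tup3/3: pair(E, bool) =?= pair(tup3(char, bool, char), bool),  int =?= int,  tup3(string, bool, tup3(char, unit, E)) =?= tup3(string, bool, S2).
Decompose pair/2: E =?= tup3(char, bool, char),  bool =?= bool.
Bind E := tup3(char, bool, char); substituting into the one remaining equation that mentions E gives: tup3(string, bool, tup3(char, unit, tup3(char, bool, char))) =?= tup3(string, bool, S2). Substituting into the earlier binding gives T := tup3(tup3(S2, tup3(char, bool, char), char), tup3(int, string, S2), pair(S2, unit)).
Delete trivial equation bool =?= bool.
Delete trivial equation int =?= int.
Decompose tup3/3: string =?= string,  bool =?= bool,  tup3(char, unit, tup3(char, bool, char)) =?= S2.
Delete trivial equation string =?= string.
Delete trivial equation bool =?= bool.
Bind S2 := tup3(char, unit, tup3(char, bool, char)). Substituting into the earlier binding gives T := tup3(tup3(tup3(char, unit, tup3(char, bool, char)), tup3(char, bool, char), char), tup3(int, string, tup3(char, unit, tup3(char, bool, char))), pair(tup3(char, unit, tup3(char, bool, char)), unit)).
No equations remain and no clash or occurs-check failure arose, so a unifier exists.

YES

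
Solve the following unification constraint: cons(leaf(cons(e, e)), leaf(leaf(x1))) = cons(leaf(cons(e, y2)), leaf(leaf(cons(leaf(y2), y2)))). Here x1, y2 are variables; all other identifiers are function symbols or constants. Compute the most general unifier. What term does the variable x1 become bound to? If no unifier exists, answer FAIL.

cons(leaf(e), e)

Decompose cons/2: leaf(cons(e, e)) = leaf(cons(e, y2)),  leaf(leaf(x1)) = leaf(leaf(cons(leaf(y2), y2))).
Decompose leaf/1: cons(e, e) = cons(e, y2).
Decompose cons/2: e = e,  e = y2.
Delete trivial equation e = e.
Bind y2 := e; substituting into the remaining equation gives: leaf(leaf(x1)) = leaf(leaf(cons(leaf(e), e))).
Decompose leaf/1: leaf(x1) = leaf(cons(leaf(e), e)).
Decompose leaf/1: x1 = cons(leaf(e), e).
Bind x1 := cons(leaf(e), e).
MGU = { y2 -> e, x1 -> cons(leaf(e), e) }, so x1 -> cons(leaf(e), e).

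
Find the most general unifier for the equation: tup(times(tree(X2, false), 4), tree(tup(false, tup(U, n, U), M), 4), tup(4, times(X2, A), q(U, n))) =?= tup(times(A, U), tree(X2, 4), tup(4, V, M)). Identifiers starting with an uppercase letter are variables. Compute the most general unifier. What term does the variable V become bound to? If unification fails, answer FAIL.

times(tup(false, tup(4, n, 4), q(4, n)), tree(tup(false, tup(4, n, 4), q(4, n)), false))

Decompose tup/3: times(tree(X2, false), 4) =?= times(A, U),  tree(tup(false, tup(U, n, U), M), 4) =?= tree(X2, 4),  tup(4, times(X2, A), q(U, n)) =?= tup(4, V, M).
Decompose times/2: tree(X2, false) =?= A,  4 =?= U.
Bind A := tree(X2, false); substituting into the one remaining equation that mentions A gives: tup(4, times(X2, tree(X2, false)), q(U, n)) =?= tup(4, V, M).
Bind U := 4; substituting into the remaining equations gives: tree(tup(false, tup(4, n, 4), M), 4) =?= tree(X2, 4),  tup(4, times(X2, tree(X2, false)), q(4, n)) =?= tup(4, V, M).
Decompose tree/2: tup(false, tup(4, n, 4), M) =?= X2,  4 =?= 4.
Bind X2 := tup(false, tup(4, n, 4), M); substituting into the one remaining equation that mentions X2 gives: tup(4, times(tup(false, tup(4, n, 4), M), tree(tup(false, tup(4, n, 4), M), false)), q(4, n)) =?= tup(4, V, M). Substituting into the earlier binding gives A := tree(tup(false, tup(4, n, 4), M), false).
Delete trivial equation 4 =?= 4.
Decompose tup/3: 4 =?= 4,  times(tup(false, tup(4, n, 4), M), tree(tup(false, tup(4, n, 4), M), false)) =?= V,  q(4, n) =?= M.
Delete trivial equation 4 =?= 4.
Bind V := times(tup(false, tup(4, n, 4), M), tree(tup(false, tup(4, n, 4), M), false)); no other remaining equation mentions V.
Bind M := q(4, n). Substituting into the earlier bindings gives A := tree(tup(false, tup(4, n, 4), q(4, n)), false), X2 := tup(false, tup(4, n, 4), q(4, n)), V := times(tup(false, tup(4, n, 4), q(4, n)), tree(tup(false, tup(4, n, 4), q(4, n)), false)).
MGU = { A ↦ tree(tup(false, tup(4, n, 4), q(4, n)), false), U ↦ 4, X2 ↦ tup(false, tup(4, n, 4), q(4, n)), V ↦ times(tup(false, tup(4, n, 4), q(4, n)), tree(tup(false, tup(4, n, 4), q(4, n)), false)), M ↦ q(4, n) }, so V ↦ times(tup(false, tup(4, n, 4), q(4, n)), tree(tup(false, tup(4, n, 4), q(4, n)), false)).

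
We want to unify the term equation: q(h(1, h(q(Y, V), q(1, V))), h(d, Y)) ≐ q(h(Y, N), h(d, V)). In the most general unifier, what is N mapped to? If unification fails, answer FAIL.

Decompose q/2: h(1, h(q(Y, V), q(1, V))) ≐ h(Y, N),  h(d, Y) ≐ h(d, V).
Decompose h/2: 1 ≐ Y,  h(q(Y, V), q(1, V)) ≐ N.
Bind Y := 1; substituting into the remaining equations gives: h(q(1, V), q(1, V)) ≐ N,  h(d, 1) ≐ h(d, V).
Bind N := h(q(1, V), q(1, V)); no other remaining equation mentions N.
Decompose h/2: d ≐ d,  1 ≐ V.
Delete trivial equation d ≐ d.
Bind V := 1. Substituting into the earlier binding gives N := h(q(1, 1), q(1, 1)).
MGU = { Y -> 1, N -> h(q(1, 1), q(1, 1)), V -> 1 }, so N -> h(q(1, 1), q(1, 1)).

h(q(1, 1), q(1, 1))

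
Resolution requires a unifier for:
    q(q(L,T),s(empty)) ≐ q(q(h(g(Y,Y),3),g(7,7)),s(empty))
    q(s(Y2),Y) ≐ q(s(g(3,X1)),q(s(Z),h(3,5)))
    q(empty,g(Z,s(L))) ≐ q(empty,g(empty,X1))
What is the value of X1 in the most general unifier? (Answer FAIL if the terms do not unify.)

Decompose q/2: q(L,T) ≐ q(h(g(Y,Y),3),g(7,7)),  s(empty) ≐ s(empty).
Decompose q/2: L ≐ h(g(Y,Y),3),  T ≐ g(7,7).
Bind L := h(g(Y,Y),3); substituting into the one remaining equation that mentions L gives: q(empty,g(Z,s(h(g(Y,Y),3)))) ≐ q(empty,g(empty,X1)).
Bind T := g(7,7); no other remaining equation mentions T.
Delete trivial equation s(empty) ≐ s(empty).
Decompose q/2: s(Y2) ≐ s(g(3,X1)),  Y ≐ q(s(Z),h(3,5)).
Decompose s/1: Y2 ≐ g(3,X1).
Bind Y2 := g(3,X1); no other remaining equation mentions Y2.
Bind Y := q(s(Z),h(3,5)); substituting into the remaining equation gives: q(empty,g(Z,s(h(g(q(s(Z),h(3,5)),q(s(Z),h(3,5))),3)))) ≐ q(empty,g(empty,X1)). Substituting into the earlier binding gives L := h(g(q(s(Z),h(3,5)),q(s(Z),h(3,5))),3).
Decompose q/2: empty ≐ empty,  g(Z,s(h(g(q(s(Z),h(3,5)),q(s(Z),h(3,5))),3))) ≐ g(empty,X1).
Delete trivial equation empty ≐ empty.
Decompose g/2: Z ≐ empty,  s(h(g(q(s(Z),h(3,5)),q(s(Z),h(3,5))),3)) ≐ X1.
Bind Z := empty; substituting into the remaining equation gives: s(h(g(q(s(empty),h(3,5)),q(s(empty),h(3,5))),3)) ≐ X1. Substituting into the earlier bindings gives L := h(g(q(s(empty),h(3,5)),q(s(empty),h(3,5))),3), Y := q(s(empty),h(3,5)).
Bind X1 := s(h(g(q(s(empty),h(3,5)),q(s(empty),h(3,5))),3)). Substituting into the earlier binding gives Y2 := g(3,s(h(g(q(s(empty),h(3,5)),q(s(empty),h(3,5))),3))).
MGU = { L -> h(g(q(s(empty),h(3,5)),q(s(empty),h(3,5))),3), T -> g(7,7), Y2 -> g(3,s(h(g(q(s(empty),h(3,5)),q(s(empty),h(3,5))),3))), Y -> q(s(empty),h(3,5)), Z -> empty, X1 -> s(h(g(q(s(empty),h(3,5)),q(s(empty),h(3,5))),3)) }, so X1 -> s(h(g(q(s(empty),h(3,5)),q(s(empty),h(3,5))),3)).

s(h(g(q(s(empty),h(3,5)),q(s(empty),h(3,5))),3))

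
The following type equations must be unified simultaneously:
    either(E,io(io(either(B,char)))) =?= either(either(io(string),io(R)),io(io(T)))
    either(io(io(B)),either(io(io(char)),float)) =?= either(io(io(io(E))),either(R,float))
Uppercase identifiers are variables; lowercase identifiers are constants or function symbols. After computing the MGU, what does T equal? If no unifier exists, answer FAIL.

Decompose either/2: E =?= either(io(string),io(R)),  io(io(either(B,char))) =?= io(io(T)).
Bind E := either(io(string),io(R)); substituting into the one remaining equation that mentions E gives: either(io(io(B)),either(io(io(char)),float)) =?= either(io(io(io(either(io(string),io(R))))),either(R,float)).
Decompose io/1: io(either(B,char)) =?= io(T).
Decompose io/1: either(B,char) =?= T.
Bind T := either(B,char); no other remaining equation mentions T.
Decompose either/2: io(io(B)) =?= io(io(io(either(io(string),io(R))))),  either(io(io(char)),float) =?= either(R,float).
Decompose io/1: io(B) =?= io(io(either(io(string),io(R)))).
Decompose io/1: B =?= io(either(io(string),io(R))).
Bind B := io(either(io(string),io(R))); no other remaining equation mentions B. Substituting into the earlier binding gives T := either(io(either(io(string),io(R))),char).
Decompose either/2: io(io(char)) =?= R,  float =?= float.
Bind R := io(io(char)); no other remaining equation mentions R. Substituting into the earlier bindings gives E := either(io(string),io(io(io(char)))), T := either(io(either(io(string),io(io(io(char))))),char), B := io(either(io(string),io(io(io(char))))).
Delete trivial equation float =?= float.
MGU = { E ↦ either(io(string),io(io(io(char)))), T ↦ either(io(either(io(string),io(io(io(char))))),char), B ↦ io(either(io(string),io(io(io(char))))), R ↦ io(io(char)) }, so T ↦ either(io(either(io(string),io(io(io(char))))),char).

either(io(either(io(string),io(io(io(char))))),char)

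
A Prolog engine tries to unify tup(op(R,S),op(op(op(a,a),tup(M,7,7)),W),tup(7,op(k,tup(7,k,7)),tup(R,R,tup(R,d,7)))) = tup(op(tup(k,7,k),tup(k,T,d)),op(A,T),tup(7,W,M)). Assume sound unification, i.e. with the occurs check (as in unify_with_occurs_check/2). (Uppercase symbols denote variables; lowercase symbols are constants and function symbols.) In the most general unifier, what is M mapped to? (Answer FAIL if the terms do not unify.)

Decompose tup/3: op(R,S) = op(tup(k,7,k),tup(k,T,d)),  op(op(op(a,a),tup(M,7,7)),W) = op(A,T),  tup(7,op(k,tup(7,k,7)),tup(R,R,tup(R,d,7))) = tup(7,W,M).
Decompose op/2: R = tup(k,7,k),  S = tup(k,T,d).
Bind R := tup(k,7,k); substituting into the one remaining equation that mentions R gives: tup(7,op(k,tup(7,k,7)),tup(tup(k,7,k),tup(k,7,k),tup(tup(k,7,k),d,7))) = tup(7,W,M).
Bind S := tup(k,T,d); no other remaining equation mentions S.
Decompose op/2: op(op(a,a),tup(M,7,7)) = A,  W = T.
Bind A := op(op(a,a),tup(M,7,7)); no other remaining equation mentions A.
Bind W := T; substituting into the remaining equation gives: tup(7,op(k,tup(7,k,7)),tup(tup(k,7,k),tup(k,7,k),tup(tup(k,7,k),d,7))) = tup(7,T,M).
Decompose tup/3: 7 = 7,  op(k,tup(7,k,7)) = T,  tup(tup(k,7,k),tup(k,7,k),tup(tup(k,7,k),d,7)) = M.
Delete trivial equation 7 = 7.
Bind T := op(k,tup(7,k,7)); no other remaining equation mentions T. Substituting into the earlier bindings gives S := tup(k,op(k,tup(7,k,7)),d), W := op(k,tup(7,k,7)).
Bind M := tup(tup(k,7,k),tup(k,7,k),tup(tup(k,7,k),d,7)). Substituting into the earlier binding gives A := op(op(a,a),tup(tup(tup(k,7,k),tup(k,7,k),tup(tup(k,7,k),d,7)),7,7)).
MGU = { R = tup(k,7,k), S = tup(k,op(k,tup(7,k,7)),d), A = op(op(a,a),tup(tup(tup(k,7,k),tup(k,7,k),tup(tup(k,7,k),d,7)),7,7)), W = op(k,tup(7,k,7)), T = op(k,tup(7,k,7)), M = tup(tup(k,7,k),tup(k,7,k),tup(tup(k,7,k),d,7)) }, so M = tup(tup(k,7,k),tup(k,7,k),tup(tup(k,7,k),d,7)).

tup(tup(k,7,k),tup(k,7,k),tup(tup(k,7,k),d,7))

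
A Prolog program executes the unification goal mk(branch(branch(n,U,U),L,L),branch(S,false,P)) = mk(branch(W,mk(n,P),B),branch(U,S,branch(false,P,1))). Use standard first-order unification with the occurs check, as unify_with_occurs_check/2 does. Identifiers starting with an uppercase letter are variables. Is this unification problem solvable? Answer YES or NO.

Decompose mk/2: branch(branch(n,U,U),L,L) = branch(W,mk(n,P),B),  branch(S,false,P) = branch(U,S,branch(false,P,1)).
Decompose branch/3: branch(n,U,U) = W,  L = mk(n,P),  L = B.
Bind W := branch(n,U,U); no other remaining equation mentions W.
Bind L := mk(n,P); substituting into the one remaining equation that mentions L gives: mk(n,P) = B.
Bind B := mk(n,P); no other remaining equation mentions B.
Decompose branch/3: S = U,  false = S,  P = branch(false,P,1).
Bind S := U; substituting into the one remaining equation that mentions S gives: false = U.
Bind U := false; no other remaining equation mentions U. Substituting into the earlier bindings gives W := branch(n,false,false), S := false.
Occurs check fails: P occurs in branch(false,P,1); the equation P = branch(false,P,1) has no finite solution.

NO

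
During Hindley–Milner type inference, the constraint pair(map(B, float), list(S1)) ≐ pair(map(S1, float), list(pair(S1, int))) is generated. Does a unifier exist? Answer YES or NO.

Decompose pair/2: map(B, float) ≐ map(S1, float),  list(S1) ≐ list(pair(S1, int)).
Decompose map/2: B ≐ S1,  float ≐ float.
Bind B := S1; no other remaining equation mentions B.
Delete trivial equation float ≐ float.
Decompose list/1: S1 ≐ pair(S1, int).
Occurs check fails: S1 occurs in pair(S1, int); the equation S1 ≐ pair(S1, int) has no finite solution.

NO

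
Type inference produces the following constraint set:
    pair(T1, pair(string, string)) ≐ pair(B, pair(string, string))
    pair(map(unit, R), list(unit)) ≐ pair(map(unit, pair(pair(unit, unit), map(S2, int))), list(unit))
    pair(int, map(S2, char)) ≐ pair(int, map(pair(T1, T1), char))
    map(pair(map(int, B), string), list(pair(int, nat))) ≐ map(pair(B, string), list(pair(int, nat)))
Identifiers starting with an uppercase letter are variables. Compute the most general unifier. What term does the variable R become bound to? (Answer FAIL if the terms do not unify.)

Decompose pair/2: T1 ≐ B,  pair(string, string) ≐ pair(string, string).
Bind T1 := B; substituting into the one remaining equation that mentions T1 gives: pair(int, map(S2, char)) ≐ pair(int, map(pair(B, B), char)).
Delete trivial equation pair(string, string) ≐ pair(string, string).
Decompose pair/2: map(unit, R) ≐ map(unit, pair(pair(unit, unit), map(S2, int))),  list(unit) ≐ list(unit).
Decompose map/2: unit ≐ unit,  R ≐ pair(pair(unit, unit), map(S2, int)).
Delete trivial equation unit ≐ unit.
Bind R := pair(pair(unit, unit), map(S2, int)); no other remaining equation mentions R.
Delete trivial equation list(unit) ≐ list(unit).
Decompose pair/2: int ≐ int,  map(S2, char) ≐ map(pair(B, B), char).
Delete trivial equation int ≐ int.
Decompose map/2: S2 ≐ pair(B, B),  char ≐ char.
Bind S2 := pair(B, B); no other remaining equation mentions S2. Substituting into the earlier binding gives R := pair(pair(unit, unit), map(pair(B, B), int)).
Delete trivial equation char ≐ char.
Decompose map/2: pair(map(int, B), string) ≐ pair(B, string),  list(pair(int, nat)) ≐ list(pair(int, nat)).
Decompose pair/2: map(int, B) ≐ B,  string ≐ string.
Occurs check fails: B occurs in map(int, B); the equation B ≐ map(int, B) has no finite solution.

FAIL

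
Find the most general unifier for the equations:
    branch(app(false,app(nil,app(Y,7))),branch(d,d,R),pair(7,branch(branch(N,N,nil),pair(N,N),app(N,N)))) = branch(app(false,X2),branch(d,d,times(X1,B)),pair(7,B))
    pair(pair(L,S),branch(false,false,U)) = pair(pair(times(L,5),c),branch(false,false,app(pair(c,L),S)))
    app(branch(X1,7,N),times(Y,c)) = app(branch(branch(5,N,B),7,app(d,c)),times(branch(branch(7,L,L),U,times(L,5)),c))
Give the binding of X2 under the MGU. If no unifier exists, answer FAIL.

FAIL

Decompose branch/3: app(false,app(nil,app(Y,7))) = app(false,X2),  branch(d,d,R) = branch(d,d,times(X1,B)),  pair(7,branch(branch(N,N,nil),pair(N,N),app(N,N))) = pair(7,B).
Decompose app/2: false = false,  app(nil,app(Y,7)) = X2.
Delete trivial equation false = false.
Bind X2 := app(nil,app(Y,7)); no other remaining equation mentions X2.
Decompose branch/3: d = d,  d = d,  R = times(X1,B).
Delete trivial equation d = d.
Delete trivial equation d = d.
Bind R := times(X1,B); no other remaining equation mentions R.
Decompose pair/2: 7 = 7,  branch(branch(N,N,nil),pair(N,N),app(N,N)) = B.
Delete trivial equation 7 = 7.
Bind B := branch(branch(N,N,nil),pair(N,N),app(N,N)); substituting into the one remaining equation that mentions B gives: app(branch(X1,7,N),times(Y,c)) = app(branch(branch(5,N,branch(branch(N,N,nil),pair(N,N),app(N,N))),7,app(d,c)),times(branch(branch(7,L,L),U,times(L,5)),c)). Substituting into the earlier binding gives R := times(X1,branch(branch(N,N,nil),pair(N,N),app(N,N))).
Decompose pair/2: pair(L,S) = pair(times(L,5),c),  branch(false,false,U) = branch(false,false,app(pair(c,L),S)).
Decompose pair/2: L = times(L,5),  S = c.
Occurs check fails: L occurs in times(L,5); the equation L = times(L,5) has no finite solution.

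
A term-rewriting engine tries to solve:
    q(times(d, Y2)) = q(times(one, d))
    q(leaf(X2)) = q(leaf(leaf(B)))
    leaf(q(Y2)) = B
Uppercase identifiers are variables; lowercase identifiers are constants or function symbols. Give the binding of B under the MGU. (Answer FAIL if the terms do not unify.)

FAIL

Decompose q/1: times(d, Y2) = times(one, d).
Decompose times/2: d = one,  Y2 = d.
Clash: constants d and one differ; no unifier exists.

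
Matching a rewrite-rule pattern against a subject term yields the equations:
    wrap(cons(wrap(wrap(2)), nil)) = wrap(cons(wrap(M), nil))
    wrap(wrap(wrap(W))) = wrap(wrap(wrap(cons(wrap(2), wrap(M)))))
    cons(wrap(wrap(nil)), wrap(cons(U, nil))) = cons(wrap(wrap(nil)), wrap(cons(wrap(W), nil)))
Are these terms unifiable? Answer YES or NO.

Decompose wrap/1: cons(wrap(wrap(2)), nil) = cons(wrap(M), nil).
Decompose cons/2: wrap(wrap(2)) = wrap(M),  nil = nil.
Decompose wrap/1: wrap(2) = M.
Bind M := wrap(2); substituting into the one remaining equation that mentions M gives: wrap(wrap(wrap(W))) = wrap(wrap(wrap(cons(wrap(2), wrap(wrap(2)))))).
Delete trivial equation nil = nil.
Decompose wrap/1: wrap(wrap(W)) = wrap(wrap(cons(wrap(2), wrap(wrap(2))))).
Decompose wrap/1: wrap(W) = wrap(cons(wrap(2), wrap(wrap(2)))).
Decompose wrap/1: W = cons(wrap(2), wrap(wrap(2))).
Bind W := cons(wrap(2), wrap(wrap(2))); substituting into the remaining equation gives: cons(wrap(wrap(nil)), wrap(cons(U, nil))) = cons(wrap(wrap(nil)), wrap(cons(wrap(cons(wrap(2), wrap(wrap(2)))), nil))).
Decompose cons/2: wrap(wrap(nil)) = wrap(wrap(nil)),  wrap(cons(U, nil)) = wrap(cons(wrap(cons(wrap(2), wrap(wrap(2)))), nil)).
Delete trivial equation wrap(wrap(nil)) = wrap(wrap(nil)).
Decompose wrap/1: cons(U, nil) = cons(wrap(cons(wrap(2), wrap(wrap(2)))), nil).
Decompose cons/2: U = wrap(cons(wrap(2), wrap(wrap(2)))),  nil = nil.
Bind U := wrap(cons(wrap(2), wrap(wrap(2)))); no other remaining equation mentions U.
Delete trivial equation nil = nil.
No equations remain and no clash or occurs-check failure arose, so a unifier exists.

YES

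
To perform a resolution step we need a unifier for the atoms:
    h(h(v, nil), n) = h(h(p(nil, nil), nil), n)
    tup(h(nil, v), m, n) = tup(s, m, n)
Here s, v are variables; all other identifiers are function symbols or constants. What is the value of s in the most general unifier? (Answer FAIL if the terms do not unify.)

Decompose h/2: h(v, nil) = h(p(nil, nil), nil),  n = n.
Decompose h/2: v = p(nil, nil),  nil = nil.
Bind v := p(nil, nil); substituting into the one remaining equation that mentions v gives: tup(h(nil, p(nil, nil)), m, n) = tup(s, m, n).
Delete trivial equation nil = nil.
Delete trivial equation n = n.
Decompose tup/3: h(nil, p(nil, nil)) = s,  m = m,  n = n.
Bind s := h(nil, p(nil, nil)); no other remaining equation mentions s.
Delete trivial equation m = m.
Delete trivial equation n = n.
MGU = { v ↦ p(nil, nil), s ↦ h(nil, p(nil, nil)) }, so s ↦ h(nil, p(nil, nil)).

h(nil, p(nil, nil))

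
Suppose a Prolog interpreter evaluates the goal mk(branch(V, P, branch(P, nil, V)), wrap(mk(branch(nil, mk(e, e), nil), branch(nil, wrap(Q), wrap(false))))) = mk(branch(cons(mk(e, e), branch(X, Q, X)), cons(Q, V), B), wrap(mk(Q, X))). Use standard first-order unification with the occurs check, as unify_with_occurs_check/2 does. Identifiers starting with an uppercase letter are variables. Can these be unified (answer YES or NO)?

Decompose mk/2: branch(V, P, branch(P, nil, V)) = branch(cons(mk(e, e), branch(X, Q, X)), cons(Q, V), B),  wrap(mk(branch(nil, mk(e, e), nil), branch(nil, wrap(Q), wrap(false)))) = wrap(mk(Q, X)).
Decompose branch/3: V = cons(mk(e, e), branch(X, Q, X)),  P = cons(Q, V),  branch(P, nil, V) = B.
Bind V := cons(mk(e, e), branch(X, Q, X)); substituting into the 2 remaining equations that mention V gives: P = cons(Q, cons(mk(e, e), branch(X, Q, X))),  branch(P, nil, cons(mk(e, e), branch(X, Q, X))) = B.
Bind P := cons(Q, cons(mk(e, e), branch(X, Q, X))); substituting into the one remaining equation that mentions P gives: branch(cons(Q, cons(mk(e, e), branch(X, Q, X))), nil, cons(mk(e, e), branch(X, Q, X))) = B.
Bind B := branch(cons(Q, cons(mk(e, e), branch(X, Q, X))), nil, cons(mk(e, e), branch(X, Q, X))); no other remaining equation mentions B.
Decompose wrap/1: mk(branch(nil, mk(e, e), nil), branch(nil, wrap(Q), wrap(false))) = mk(Q, X).
Decompose mk/2: branch(nil, mk(e, e), nil) = Q,  branch(nil, wrap(Q), wrap(false)) = X.
Bind Q := branch(nil, mk(e, e), nil); substituting into the remaining equation gives: branch(nil, wrap(branch(nil, mk(e, e), nil)), wrap(false)) = X. Substituting into the earlier bindings gives V := cons(mk(e, e), branch(X, branch(nil, mk(e, e), nil), X)), P := cons(branch(nil, mk(e, e), nil), cons(mk(e, e), branch(X, branch(nil, mk(e, e), nil), X))), B := branch(cons(branch(nil, mk(e, e), nil), cons(mk(e, e), branch(X, branch(nil, mk(e, e), nil), X))), nil, cons(mk(e, e), branch(X, branch(nil, mk(e, e), nil), X))).
Bind X := branch(nil, wrap(branch(nil, mk(e, e), nil)), wrap(false)). Substituting into the earlier bindings gives V := cons(mk(e, e), branch(branch(nil, wrap(branch(nil, mk(e, e), nil)), wrap(false)), branch(nil, mk(e, e), nil), branch(nil, wrap(branch(nil, mk(e, e), nil)), wrap(false)))), P := cons(branch(nil, mk(e, e), nil), cons(mk(e, e), branch(branch(nil, wrap(branch(nil, mk(e, e), nil)), wrap(false)), branch(nil, mk(e, e), nil), branch(nil, wrap(branch(nil, mk(e, e), nil)), wrap(false))))), B := branch(cons(branch(nil, mk(e, e), nil), cons(mk(e, e), branch(branch(nil, wrap(branch(nil, mk(e, e), nil)), wrap(false)), branch(nil, mk(e, e), nil), branch(nil, wrap(branch(nil, mk(e, e), nil)), wrap(false))))), nil, cons(mk(e, e), branch(branch(nil, wrap(branch(nil, mk(e, e), nil)), wrap(false)), branch(nil, mk(e, e), nil), branch(nil, wrap(branch(nil, mk(e, e), nil)), wrap(false))))).
No equations remain and no clash or occurs-check failure arose, so a unifier exists.

YES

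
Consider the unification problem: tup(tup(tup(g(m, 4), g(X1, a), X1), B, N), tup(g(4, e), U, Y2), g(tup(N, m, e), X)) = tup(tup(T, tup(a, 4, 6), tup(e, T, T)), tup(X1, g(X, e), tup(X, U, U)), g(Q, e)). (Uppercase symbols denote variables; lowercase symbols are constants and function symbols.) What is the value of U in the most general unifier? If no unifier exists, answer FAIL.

g(e, e)

Decompose tup/3: tup(tup(g(m, 4), g(X1, a), X1), B, N) = tup(T, tup(a, 4, 6), tup(e, T, T)),  tup(g(4, e), U, Y2) = tup(X1, g(X, e), tup(X, U, U)),  g(tup(N, m, e), X) = g(Q, e).
Decompose tup/3: tup(g(m, 4), g(X1, a), X1) = T,  B = tup(a, 4, 6),  N = tup(e, T, T).
Bind T := tup(g(m, 4), g(X1, a), X1); substituting into the one remaining equation that mentions T gives: N = tup(e, tup(g(m, 4), g(X1, a), X1), tup(g(m, 4), g(X1, a), X1)).
Bind B := tup(a, 4, 6); no other remaining equation mentions B.
Bind N := tup(e, tup(g(m, 4), g(X1, a), X1), tup(g(m, 4), g(X1, a), X1)); substituting into the one remaining equation that mentions N gives: g(tup(tup(e, tup(g(m, 4), g(X1, a), X1), tup(g(m, 4), g(X1, a), X1)), m, e), X) = g(Q, e).
Decompose tup/3: g(4, e) = X1,  U = g(X, e),  Y2 = tup(X, U, U).
Bind X1 := g(4, e); substituting into the one remaining equation that mentions X1 gives: g(tup(tup(e, tup(g(m, 4), g(g(4, e), a), g(4, e)), tup(g(m, 4), g(g(4, e), a), g(4, e))), m, e), X) = g(Q, e). Substituting into the earlier bindings gives T := tup(g(m, 4), g(g(4, e), a), g(4, e)), N := tup(e, tup(g(m, 4), g(g(4, e), a), g(4, e)), tup(g(m, 4), g(g(4, e), a), g(4, e))).
Bind U := g(X, e); substituting into the one remaining equation that mentions U gives: Y2 = tup(X, g(X, e), g(X, e)).
Bind Y2 := tup(X, g(X, e), g(X, e)); no other remaining equation mentions Y2.
Decompose g/2: tup(tup(e, tup(g(m, 4), g(g(4, e), a), g(4, e)), tup(g(m, 4), g(g(4, e), a), g(4, e))), m, e) = Q,  X = e.
Bind Q := tup(tup(e, tup(g(m, 4), g(g(4, e), a), g(4, e)), tup(g(m, 4), g(g(4, e), a), g(4, e))), m, e); no other remaining equation mentions Q.
Bind X := e. Substituting into the earlier bindings gives U := g(e, e), Y2 := tup(e, g(e, e), g(e, e)).
MGU = { T -> tup(g(m, 4), g(g(4, e), a), g(4, e)), B -> tup(a, 4, 6), N -> tup(e, tup(g(m, 4), g(g(4, e), a), g(4, e)), tup(g(m, 4), g(g(4, e), a), g(4, e))), X1 -> g(4, e), U -> g(e, e), Y2 -> tup(e, g(e, e), g(e, e)), Q -> tup(tup(e, tup(g(m, 4), g(g(4, e), a), g(4, e)), tup(g(m, 4), g(g(4, e), a), g(4, e))), m, e), X -> e }, so U -> g(e, e).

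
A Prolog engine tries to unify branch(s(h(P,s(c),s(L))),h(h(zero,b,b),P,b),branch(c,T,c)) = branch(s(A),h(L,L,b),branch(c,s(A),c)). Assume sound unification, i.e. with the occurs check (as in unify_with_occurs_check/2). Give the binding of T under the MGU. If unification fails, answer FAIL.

s(h(h(zero,b,b),s(c),s(h(zero,b,b))))

Decompose branch/3: s(h(P,s(c),s(L))) = s(A),  h(h(zero,b,b),P,b) = h(L,L,b),  branch(c,T,c) = branch(c,s(A),c).
Decompose s/1: h(P,s(c),s(L)) = A.
Bind A := h(P,s(c),s(L)); substituting into the one remaining equation that mentions A gives: branch(c,T,c) = branch(c,s(h(P,s(c),s(L))),c).
Decompose h/3: h(zero,b,b) = L,  P = L,  b = b.
Bind L := h(zero,b,b); substituting into the 2 remaining equations that mention L gives: P = h(zero,b,b),  branch(c,T,c) = branch(c,s(h(P,s(c),s(h(zero,b,b)))),c). Substituting into the earlier binding gives A := h(P,s(c),s(h(zero,b,b))).
Bind P := h(zero,b,b); substituting into the one remaining equation that mentions P gives: branch(c,T,c) = branch(c,s(h(h(zero,b,b),s(c),s(h(zero,b,b)))),c). Substituting into the earlier binding gives A := h(h(zero,b,b),s(c),s(h(zero,b,b))).
Delete trivial equation b = b.
Decompose branch/3: c = c,  T = s(h(h(zero,b,b),s(c),s(h(zero,b,b)))),  c = c.
Delete trivial equation c = c.
Bind T := s(h(h(zero,b,b),s(c),s(h(zero,b,b)))); no other remaining equation mentions T.
Delete trivial equation c = c.
MGU = { A ↦ h(h(zero,b,b),s(c),s(h(zero,b,b))), L ↦ h(zero,b,b), P ↦ h(zero,b,b), T ↦ s(h(h(zero,b,b),s(c),s(h(zero,b,b)))) }, so T ↦ s(h(h(zero,b,b),s(c),s(h(zero,b,b)))).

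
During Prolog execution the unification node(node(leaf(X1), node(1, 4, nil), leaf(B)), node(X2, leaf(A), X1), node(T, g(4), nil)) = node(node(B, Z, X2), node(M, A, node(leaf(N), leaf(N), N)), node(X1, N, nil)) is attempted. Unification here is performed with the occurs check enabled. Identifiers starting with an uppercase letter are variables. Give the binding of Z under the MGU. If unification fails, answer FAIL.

FAIL

Decompose node/3: node(leaf(X1), node(1, 4, nil), leaf(B)) = node(B, Z, X2),  node(X2, leaf(A), X1) = node(M, A, node(leaf(N), leaf(N), N)),  node(T, g(4), nil) = node(X1, N, nil).
Decompose node/3: leaf(X1) = B,  node(1, 4, nil) = Z,  leaf(B) = X2.
Bind B := leaf(X1); substituting into the one remaining equation that mentions B gives: leaf(leaf(X1)) = X2.
Bind Z := node(1, 4, nil); no other remaining equation mentions Z.
Bind X2 := leaf(leaf(X1)); substituting into the one remaining equation that mentions X2 gives: node(leaf(leaf(X1)), leaf(A), X1) = node(M, A, node(leaf(N), leaf(N), N)).
Decompose node/3: leaf(leaf(X1)) = M,  leaf(A) = A,  X1 = node(leaf(N), leaf(N), N).
Bind M := leaf(leaf(X1)); no other remaining equation mentions M.
Occurs check fails: A occurs in leaf(A); the equation A = leaf(A) has no finite solution.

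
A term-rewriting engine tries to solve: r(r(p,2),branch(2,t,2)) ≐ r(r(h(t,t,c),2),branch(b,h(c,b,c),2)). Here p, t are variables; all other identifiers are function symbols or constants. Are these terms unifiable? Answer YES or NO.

Decompose r/2: r(p,2) ≐ r(h(t,t,c),2),  branch(2,t,2) ≐ branch(b,h(c,b,c),2).
Decompose r/2: p ≐ h(t,t,c),  2 ≐ 2.
Bind p := h(t,t,c); no other remaining equation mentions p.
Delete trivial equation 2 ≐ 2.
Decompose branch/3: 2 ≐ b,  t ≐ h(c,b,c),  2 ≐ 2.
Clash: constants 2 and b differ; no unifier exists.

NO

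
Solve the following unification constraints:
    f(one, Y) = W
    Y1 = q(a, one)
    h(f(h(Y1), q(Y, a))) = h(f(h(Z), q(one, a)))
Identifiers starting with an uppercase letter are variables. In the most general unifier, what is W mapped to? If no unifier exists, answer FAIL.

f(one, one)

Bind W := f(one, Y); no other remaining equation mentions W.
Bind Y1 := q(a, one); substituting into the remaining equation gives: h(f(h(q(a, one)), q(Y, a))) = h(f(h(Z), q(one, a))).
Decompose h/1: f(h(q(a, one)), q(Y, a)) = f(h(Z), q(one, a)).
Decompose f/2: h(q(a, one)) = h(Z),  q(Y, a) = q(one, a).
Decompose h/1: q(a, one) = Z.
Bind Z := q(a, one); no other remaining equation mentions Z.
Decompose q/2: Y = one,  a = a.
Bind Y := one; no other remaining equation mentions Y. Substituting into the earlier binding gives W := f(one, one).
Delete trivial equation a = a.
MGU = { W ↦ f(one, one), Y1 ↦ q(a, one), Z ↦ q(a, one), Y ↦ one }, so W ↦ f(one, one).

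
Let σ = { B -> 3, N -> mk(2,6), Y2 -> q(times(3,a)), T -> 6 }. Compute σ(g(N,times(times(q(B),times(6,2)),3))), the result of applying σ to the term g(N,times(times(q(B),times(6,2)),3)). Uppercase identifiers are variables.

Replace each occurrence of B with 3.
Replace each occurrence of N with mk(2,6).
Result: g(mk(2,6),times(times(q(3),times(6,2)),3)).

g(mk(2,6),times(times(q(3),times(6,2)),3))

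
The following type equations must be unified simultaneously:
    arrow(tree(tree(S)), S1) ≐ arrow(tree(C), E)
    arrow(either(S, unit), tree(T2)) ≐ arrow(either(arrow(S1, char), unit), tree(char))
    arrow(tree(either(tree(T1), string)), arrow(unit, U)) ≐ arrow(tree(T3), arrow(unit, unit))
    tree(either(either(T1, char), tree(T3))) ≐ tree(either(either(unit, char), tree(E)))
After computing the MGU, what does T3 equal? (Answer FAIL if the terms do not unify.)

either(tree(unit), string)

Decompose arrow/2: tree(tree(S)) ≐ tree(C),  S1 ≐ E.
Decompose tree/1: tree(S) ≐ C.
Bind C := tree(S); no other remaining equation mentions C.
Bind S1 := E; substituting into the one remaining equation that mentions S1 gives: arrow(either(S, unit), tree(T2)) ≐ arrow(either(arrow(E, char), unit), tree(char)).
Decompose arrow/2: either(S, unit) ≐ either(arrow(E, char), unit),  tree(T2) ≐ tree(char).
Decompose either/2: S ≐ arrow(E, char),  unit ≐ unit.
Bind S := arrow(E, char); no other remaining equation mentions S. Substituting into the earlier binding gives C := tree(arrow(E, char)).
Delete trivial equation unit ≐ unit.
Decompose tree/1: T2 ≐ char.
Bind T2 := char; no other remaining equation mentions T2.
Decompose arrow/2: tree(either(tree(T1), string)) ≐ tree(T3),  arrow(unit, U) ≐ arrow(unit, unit).
Decompose tree/1: either(tree(T1), string) ≐ T3.
Bind T3 := either(tree(T1), string); substituting into the one remaining equation that mentions T3 gives: tree(either(either(T1, char), tree(either(tree(T1), string)))) ≐ tree(either(either(unit, char), tree(E))).
Decompose arrow/2: unit ≐ unit,  U ≐ unit.
Delete trivial equation unit ≐ unit.
Bind U := unit; no other remaining equation mentions U.
Decompose tree/1: either(either(T1, char), tree(either(tree(T1), string))) ≐ either(either(unit, char), tree(E)).
Decompose either/2: either(T1, char) ≐ either(unit, char),  tree(either(tree(T1), string)) ≐ tree(E).
Decompose either/2: T1 ≐ unit,  char ≐ char.
Bind T1 := unit; substituting into the one remaining equation that mentions T1 gives: tree(either(tree(unit), string)) ≐ tree(E). Substituting into the earlier binding gives T3 := either(tree(unit), string).
Delete trivial equation char ≐ char.
Decompose tree/1: either(tree(unit), string) ≐ E.
Bind E := either(tree(unit), string). Substituting into the earlier bindings gives C := tree(arrow(either(tree(unit), string), char)), S1 := either(tree(unit), string), S := arrow(either(tree(unit), string), char).
MGU = { C := tree(arrow(either(tree(unit), string), char)), S1 := either(tree(unit), string), S := arrow(either(tree(unit), string), char), T2 := char, T3 := either(tree(unit), string), U := unit, T1 := unit, E := either(tree(unit), string) }, so T3 := either(tree(unit), string).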